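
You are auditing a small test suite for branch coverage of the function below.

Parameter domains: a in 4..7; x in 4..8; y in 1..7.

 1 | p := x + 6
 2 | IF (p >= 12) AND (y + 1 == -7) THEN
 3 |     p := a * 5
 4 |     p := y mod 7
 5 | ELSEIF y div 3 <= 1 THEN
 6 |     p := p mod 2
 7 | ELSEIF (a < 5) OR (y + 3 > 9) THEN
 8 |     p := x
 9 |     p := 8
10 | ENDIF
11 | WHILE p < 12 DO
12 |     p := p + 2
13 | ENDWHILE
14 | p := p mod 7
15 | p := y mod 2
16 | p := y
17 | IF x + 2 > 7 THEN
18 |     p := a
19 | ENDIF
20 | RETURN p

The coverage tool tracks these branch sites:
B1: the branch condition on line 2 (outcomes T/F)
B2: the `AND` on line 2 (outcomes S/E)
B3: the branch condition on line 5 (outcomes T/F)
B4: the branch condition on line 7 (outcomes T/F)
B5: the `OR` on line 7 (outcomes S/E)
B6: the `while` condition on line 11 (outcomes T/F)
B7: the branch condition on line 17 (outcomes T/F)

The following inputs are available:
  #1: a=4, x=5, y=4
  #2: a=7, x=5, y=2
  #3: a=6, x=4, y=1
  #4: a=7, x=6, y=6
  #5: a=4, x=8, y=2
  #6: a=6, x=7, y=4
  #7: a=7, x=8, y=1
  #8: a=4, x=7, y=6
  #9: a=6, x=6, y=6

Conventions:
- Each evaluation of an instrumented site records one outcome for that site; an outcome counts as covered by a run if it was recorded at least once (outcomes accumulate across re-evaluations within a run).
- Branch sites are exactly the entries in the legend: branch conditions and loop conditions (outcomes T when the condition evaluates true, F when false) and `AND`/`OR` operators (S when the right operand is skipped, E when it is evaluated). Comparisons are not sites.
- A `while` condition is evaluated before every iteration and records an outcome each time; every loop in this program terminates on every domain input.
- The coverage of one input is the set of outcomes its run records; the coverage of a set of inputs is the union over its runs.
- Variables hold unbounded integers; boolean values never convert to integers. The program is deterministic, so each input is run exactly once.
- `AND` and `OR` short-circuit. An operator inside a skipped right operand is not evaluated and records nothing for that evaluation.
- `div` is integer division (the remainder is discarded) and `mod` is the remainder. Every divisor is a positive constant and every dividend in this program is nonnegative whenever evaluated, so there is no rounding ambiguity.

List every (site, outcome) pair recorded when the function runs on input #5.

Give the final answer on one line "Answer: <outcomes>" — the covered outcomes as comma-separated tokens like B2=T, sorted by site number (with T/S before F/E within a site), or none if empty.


Simulating input #5 (a=4, x=8, y=2) step by step:
  B2->E, B1->F, B3->T, B6->T, B6->T, B6->T, B6->T, B6->T, B6->T, B6->F
  B7->T
deduplicating events, the covered set is: B1=F, B2=E, B3=T, B6=T, B6=F, B7=T
Answer: B1=F, B2=E, B3=T, B6=T, B6=F, B7=T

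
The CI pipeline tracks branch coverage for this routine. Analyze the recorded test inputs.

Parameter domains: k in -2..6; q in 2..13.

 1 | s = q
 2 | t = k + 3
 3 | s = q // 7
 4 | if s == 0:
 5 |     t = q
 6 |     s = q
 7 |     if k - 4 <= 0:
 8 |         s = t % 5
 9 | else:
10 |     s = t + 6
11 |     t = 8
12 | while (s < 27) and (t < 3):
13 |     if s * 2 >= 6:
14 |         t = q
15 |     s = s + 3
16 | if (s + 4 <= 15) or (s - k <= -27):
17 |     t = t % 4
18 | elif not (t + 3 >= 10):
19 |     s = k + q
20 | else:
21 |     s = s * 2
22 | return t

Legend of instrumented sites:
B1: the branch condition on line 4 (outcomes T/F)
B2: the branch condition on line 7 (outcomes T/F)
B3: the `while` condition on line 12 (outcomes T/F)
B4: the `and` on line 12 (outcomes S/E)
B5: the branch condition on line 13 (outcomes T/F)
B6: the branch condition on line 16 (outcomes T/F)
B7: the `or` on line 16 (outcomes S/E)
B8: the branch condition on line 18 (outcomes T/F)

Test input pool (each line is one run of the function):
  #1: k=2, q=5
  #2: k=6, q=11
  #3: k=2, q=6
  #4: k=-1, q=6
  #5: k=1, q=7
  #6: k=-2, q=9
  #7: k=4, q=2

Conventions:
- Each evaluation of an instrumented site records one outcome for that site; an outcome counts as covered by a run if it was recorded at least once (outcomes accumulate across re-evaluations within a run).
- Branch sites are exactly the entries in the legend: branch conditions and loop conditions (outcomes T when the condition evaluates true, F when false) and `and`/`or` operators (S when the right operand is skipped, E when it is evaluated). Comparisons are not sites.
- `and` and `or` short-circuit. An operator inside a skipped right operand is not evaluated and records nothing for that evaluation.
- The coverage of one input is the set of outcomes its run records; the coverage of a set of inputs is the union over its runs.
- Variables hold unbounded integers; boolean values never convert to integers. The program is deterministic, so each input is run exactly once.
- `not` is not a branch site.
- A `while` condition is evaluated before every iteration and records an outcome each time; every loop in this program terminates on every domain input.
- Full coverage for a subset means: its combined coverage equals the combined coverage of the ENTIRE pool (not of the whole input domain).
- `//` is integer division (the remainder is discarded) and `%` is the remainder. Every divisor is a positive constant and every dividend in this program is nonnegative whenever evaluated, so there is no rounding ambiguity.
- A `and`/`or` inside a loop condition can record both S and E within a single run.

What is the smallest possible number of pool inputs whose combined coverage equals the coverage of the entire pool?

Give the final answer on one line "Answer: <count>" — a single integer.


input #1 (k=2, q=5): covers B1=T, B2=T, B3=F, B4=E, B6=T, B7=S
input #2 (k=6, q=11): covers B1=F, B3=F, B4=E, B6=F, B7=E, B8=F
input #3 (k=2, q=6): covers B1=T, B2=T, B3=F, B4=E, B6=T, B7=S
input #4 (k=-1, q=6): covers B1=T, B2=T, B3=F, B4=E, B6=T, B7=S
input #5 (k=1, q=7): covers B1=F, B3=F, B4=E, B6=T, B7=S
input #6 (k=-2, q=9): covers B1=F, B3=F, B4=E, B6=T, B7=S
input #7 (k=4, q=2): covers B1=T, B2=T, B3=T, B3=F, B4=S, B4=E, B5=T, B5=F, B6=F, B7=E, B8=T
the full pool covers 15 outcomes: B1=T, B1=F, B2=T, B3=T, B3=F, B4=S, B4=E, B5=T, B5=F, B6=T, B6=F, B7=S, B7=E, B8=T, B8=F
no size-1 subset reaches all 15 outcomes (best union: 11/15)
no size-2 subset reaches all 15 outcomes (best union: 14/15)
at size 3, {1, 2, 7} reaches all 15 outcomes; every lexicographically earlier size-3 subset fails
Answer: 3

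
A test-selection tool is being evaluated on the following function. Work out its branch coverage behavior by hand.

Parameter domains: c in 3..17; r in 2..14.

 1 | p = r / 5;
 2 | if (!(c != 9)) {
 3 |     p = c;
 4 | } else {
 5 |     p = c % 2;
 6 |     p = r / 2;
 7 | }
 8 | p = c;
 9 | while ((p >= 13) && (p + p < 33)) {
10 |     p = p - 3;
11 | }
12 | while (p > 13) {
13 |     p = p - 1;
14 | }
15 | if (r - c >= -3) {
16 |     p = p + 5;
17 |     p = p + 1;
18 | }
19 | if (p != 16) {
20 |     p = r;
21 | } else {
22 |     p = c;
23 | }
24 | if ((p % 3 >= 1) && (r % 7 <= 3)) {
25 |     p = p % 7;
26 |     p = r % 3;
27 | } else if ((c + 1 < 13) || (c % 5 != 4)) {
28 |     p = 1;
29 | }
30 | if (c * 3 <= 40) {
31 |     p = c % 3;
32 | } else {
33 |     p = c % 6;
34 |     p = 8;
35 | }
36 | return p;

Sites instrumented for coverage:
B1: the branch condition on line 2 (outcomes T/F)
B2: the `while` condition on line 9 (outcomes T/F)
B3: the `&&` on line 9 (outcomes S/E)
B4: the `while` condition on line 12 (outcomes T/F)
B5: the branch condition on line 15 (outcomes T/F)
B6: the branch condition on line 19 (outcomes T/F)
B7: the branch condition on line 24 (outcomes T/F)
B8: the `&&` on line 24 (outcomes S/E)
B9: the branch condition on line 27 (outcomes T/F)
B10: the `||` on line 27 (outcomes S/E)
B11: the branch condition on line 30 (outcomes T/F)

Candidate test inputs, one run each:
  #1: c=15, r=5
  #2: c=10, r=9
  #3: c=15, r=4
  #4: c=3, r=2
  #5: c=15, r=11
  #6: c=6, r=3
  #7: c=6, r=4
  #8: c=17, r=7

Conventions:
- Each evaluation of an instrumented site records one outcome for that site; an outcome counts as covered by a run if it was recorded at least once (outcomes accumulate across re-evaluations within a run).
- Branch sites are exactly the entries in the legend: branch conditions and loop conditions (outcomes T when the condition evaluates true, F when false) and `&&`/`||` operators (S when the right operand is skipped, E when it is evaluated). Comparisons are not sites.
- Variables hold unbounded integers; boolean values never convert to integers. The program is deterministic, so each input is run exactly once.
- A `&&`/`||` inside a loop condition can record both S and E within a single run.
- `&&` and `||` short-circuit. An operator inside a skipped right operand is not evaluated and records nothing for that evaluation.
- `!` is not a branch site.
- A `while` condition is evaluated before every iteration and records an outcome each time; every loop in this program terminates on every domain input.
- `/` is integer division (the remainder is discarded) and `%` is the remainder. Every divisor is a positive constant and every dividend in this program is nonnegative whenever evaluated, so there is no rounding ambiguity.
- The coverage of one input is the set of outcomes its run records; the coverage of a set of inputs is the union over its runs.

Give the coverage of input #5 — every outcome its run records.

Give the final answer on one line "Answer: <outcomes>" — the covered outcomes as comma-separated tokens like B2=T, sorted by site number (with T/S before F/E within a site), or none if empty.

Tracing the run of input #5 (c=15, r=11):
  B1->F, B3->E, B2->T, B3->S, B2->F, B4->F, B5->F, B6->T, B8->E, B7->F
  B10->E, B9->T, B11->F
distinct outcomes covered: B1=F, B2=T, B2=F, B3=S, B3=E, B4=F, B5=F, B6=T, B7=F, B8=E, B9=T, B10=E, B11=F

Answer: B1=F, B2=T, B2=F, B3=S, B3=E, B4=F, B5=F, B6=T, B7=F, B8=E, B9=T, B10=E, B11=F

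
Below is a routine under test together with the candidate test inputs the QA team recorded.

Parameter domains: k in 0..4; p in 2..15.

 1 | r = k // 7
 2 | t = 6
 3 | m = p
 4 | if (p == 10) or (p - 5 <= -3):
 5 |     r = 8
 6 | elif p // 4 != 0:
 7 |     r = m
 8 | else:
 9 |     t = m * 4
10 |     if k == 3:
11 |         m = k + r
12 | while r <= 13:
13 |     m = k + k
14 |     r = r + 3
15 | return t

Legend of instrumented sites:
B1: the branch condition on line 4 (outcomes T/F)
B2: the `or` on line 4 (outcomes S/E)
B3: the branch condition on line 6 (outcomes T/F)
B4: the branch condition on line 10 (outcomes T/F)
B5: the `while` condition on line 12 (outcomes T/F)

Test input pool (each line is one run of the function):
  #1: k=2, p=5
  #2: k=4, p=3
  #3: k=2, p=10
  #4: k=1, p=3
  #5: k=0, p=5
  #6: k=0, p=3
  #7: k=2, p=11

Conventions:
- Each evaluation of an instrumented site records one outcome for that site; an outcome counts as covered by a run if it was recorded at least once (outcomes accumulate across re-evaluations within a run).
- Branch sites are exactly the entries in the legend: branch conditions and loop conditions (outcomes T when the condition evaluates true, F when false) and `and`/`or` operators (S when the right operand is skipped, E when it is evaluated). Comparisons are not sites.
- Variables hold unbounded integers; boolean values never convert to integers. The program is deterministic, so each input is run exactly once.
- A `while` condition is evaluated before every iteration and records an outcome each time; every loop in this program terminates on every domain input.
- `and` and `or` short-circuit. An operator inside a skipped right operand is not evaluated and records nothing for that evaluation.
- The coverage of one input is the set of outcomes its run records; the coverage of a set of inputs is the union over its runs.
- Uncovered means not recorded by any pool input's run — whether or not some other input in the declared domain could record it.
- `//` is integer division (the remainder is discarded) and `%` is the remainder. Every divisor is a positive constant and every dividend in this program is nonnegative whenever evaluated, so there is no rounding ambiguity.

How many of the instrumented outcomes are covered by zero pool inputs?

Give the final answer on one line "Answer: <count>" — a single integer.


run #1 (k=2, p=5) runs B2->E, B1->F, B3->T, B5->T, B5->T, B5->T, B5->F; records B1=F, B2=E, B3=T, B5=T, B5=F
run #2 (k=4, p=3) runs B2->E, B1->F, B3->F, B4->F, B5->T, B5->T, B5->T, B5->T, B5->T, B5->F; records B1=F, B2=E, B3=F, B4=F, B5=T, B5=F
run #3 (k=2, p=10) runs B2->S, B1->T, B5->T, B5->T, B5->F; records B1=T, B2=S, B5=T, B5=F
run #4 (k=1, p=3) runs B2->E, B1->F, B3->F, B4->F, B5->T, B5->T, B5->T, B5->T, B5->T, B5->F; records B1=F, B2=E, B3=F, B4=F, B5=T, B5=F
run #5 (k=0, p=5) runs B2->E, B1->F, B3->T, B5->T, B5->T, B5->T, B5->F; records B1=F, B2=E, B3=T, B5=T, B5=F
run #6 (k=0, p=3) runs B2->E, B1->F, B3->F, B4->F, B5->T, B5->T, B5->T, B5->T, B5->T, B5->F; records B1=F, B2=E, B3=F, B4=F, B5=T, B5=F
run #7 (k=2, p=11) runs B2->E, B1->F, B3->T, B5->T, B5->F; records B1=F, B2=E, B3=T, B5=T, B5=F
union over the pool: B1=T, B1=F, B2=S, B2=E, B3=T, B3=F, B4=F, B5=T, B5=F
uncovered (1 of 10): B4=T
Answer: 1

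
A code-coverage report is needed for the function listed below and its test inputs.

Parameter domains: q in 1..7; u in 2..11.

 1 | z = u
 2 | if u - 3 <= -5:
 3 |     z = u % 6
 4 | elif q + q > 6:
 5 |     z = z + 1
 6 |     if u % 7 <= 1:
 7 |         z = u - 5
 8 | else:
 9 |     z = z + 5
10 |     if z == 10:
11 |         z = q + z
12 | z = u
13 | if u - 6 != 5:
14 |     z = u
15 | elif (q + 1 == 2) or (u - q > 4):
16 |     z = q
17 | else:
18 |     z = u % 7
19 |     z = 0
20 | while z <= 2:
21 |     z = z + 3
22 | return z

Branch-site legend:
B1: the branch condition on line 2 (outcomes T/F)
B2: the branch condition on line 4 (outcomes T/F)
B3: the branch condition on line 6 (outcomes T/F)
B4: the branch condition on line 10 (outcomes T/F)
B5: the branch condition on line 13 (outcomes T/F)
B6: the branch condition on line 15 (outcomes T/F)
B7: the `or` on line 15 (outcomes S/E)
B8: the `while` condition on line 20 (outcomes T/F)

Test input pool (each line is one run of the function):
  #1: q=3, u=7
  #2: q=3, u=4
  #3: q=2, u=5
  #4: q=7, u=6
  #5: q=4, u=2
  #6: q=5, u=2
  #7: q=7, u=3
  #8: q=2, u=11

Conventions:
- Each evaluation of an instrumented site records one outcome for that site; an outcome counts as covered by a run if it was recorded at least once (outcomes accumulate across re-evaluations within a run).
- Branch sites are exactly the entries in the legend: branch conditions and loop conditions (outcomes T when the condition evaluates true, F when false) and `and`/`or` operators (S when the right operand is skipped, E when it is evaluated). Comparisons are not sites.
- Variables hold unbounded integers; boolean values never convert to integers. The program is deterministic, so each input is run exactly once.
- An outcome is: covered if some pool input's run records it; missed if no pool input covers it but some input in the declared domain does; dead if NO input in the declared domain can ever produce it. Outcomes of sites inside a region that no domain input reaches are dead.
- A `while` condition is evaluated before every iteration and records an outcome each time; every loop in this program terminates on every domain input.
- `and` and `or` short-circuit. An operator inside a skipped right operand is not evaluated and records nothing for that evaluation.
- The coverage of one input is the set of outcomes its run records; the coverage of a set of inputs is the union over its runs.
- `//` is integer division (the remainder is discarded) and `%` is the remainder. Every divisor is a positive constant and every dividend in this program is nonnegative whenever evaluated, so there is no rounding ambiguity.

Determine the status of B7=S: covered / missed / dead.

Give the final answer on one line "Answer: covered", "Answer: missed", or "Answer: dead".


no pool input records B7=S
but domain input (q=1, u=11) does record it -> reachable, so missed
Answer: missed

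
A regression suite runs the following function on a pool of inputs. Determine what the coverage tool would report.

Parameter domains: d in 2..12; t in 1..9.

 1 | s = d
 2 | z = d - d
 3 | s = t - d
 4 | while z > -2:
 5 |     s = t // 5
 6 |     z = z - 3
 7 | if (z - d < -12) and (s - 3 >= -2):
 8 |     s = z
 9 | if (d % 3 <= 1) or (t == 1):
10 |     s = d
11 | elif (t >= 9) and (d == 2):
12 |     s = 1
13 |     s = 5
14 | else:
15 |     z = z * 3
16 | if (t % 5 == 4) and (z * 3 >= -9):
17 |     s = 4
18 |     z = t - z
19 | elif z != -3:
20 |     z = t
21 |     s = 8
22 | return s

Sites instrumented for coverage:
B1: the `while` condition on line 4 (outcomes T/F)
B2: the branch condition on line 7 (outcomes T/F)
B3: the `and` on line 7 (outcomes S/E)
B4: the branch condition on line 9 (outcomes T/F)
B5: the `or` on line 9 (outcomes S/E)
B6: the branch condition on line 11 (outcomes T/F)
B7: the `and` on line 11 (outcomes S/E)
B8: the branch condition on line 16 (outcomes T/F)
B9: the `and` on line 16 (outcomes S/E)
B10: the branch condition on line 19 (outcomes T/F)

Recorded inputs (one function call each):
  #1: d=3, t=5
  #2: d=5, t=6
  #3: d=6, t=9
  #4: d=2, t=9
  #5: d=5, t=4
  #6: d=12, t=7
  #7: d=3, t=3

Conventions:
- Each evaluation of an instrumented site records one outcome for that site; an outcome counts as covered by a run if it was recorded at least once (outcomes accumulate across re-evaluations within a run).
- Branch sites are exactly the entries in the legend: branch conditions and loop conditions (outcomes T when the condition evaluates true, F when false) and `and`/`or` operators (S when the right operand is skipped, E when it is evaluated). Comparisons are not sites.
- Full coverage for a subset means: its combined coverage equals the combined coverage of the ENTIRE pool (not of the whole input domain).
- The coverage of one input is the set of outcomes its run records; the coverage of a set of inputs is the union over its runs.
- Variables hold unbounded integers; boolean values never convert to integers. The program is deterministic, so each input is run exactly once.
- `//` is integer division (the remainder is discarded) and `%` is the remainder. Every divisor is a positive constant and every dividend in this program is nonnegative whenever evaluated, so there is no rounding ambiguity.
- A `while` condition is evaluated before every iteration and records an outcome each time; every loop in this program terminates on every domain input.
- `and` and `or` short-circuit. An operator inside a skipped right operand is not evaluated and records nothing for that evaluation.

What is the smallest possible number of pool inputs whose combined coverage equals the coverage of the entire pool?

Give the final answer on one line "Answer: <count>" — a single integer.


input #1 (d=3, t=5): covers B1=T, B1=F, B2=F, B3=S, B4=T, B5=S, B8=F, B9=S, B10=F
input #2 (d=5, t=6): covers B1=T, B1=F, B2=F, B3=S, B4=F, B5=E, B6=F, B7=S, B8=F, B9=S, B10=T
input #3 (d=6, t=9): covers B1=T, B1=F, B2=F, B3=S, B4=T, B5=S, B8=T, B9=E
input #4 (d=2, t=9): covers B1=T, B1=F, B2=F, B3=S, B4=F, B5=E, B6=T, B7=E, B8=T, B9=E
input #5 (d=5, t=4): covers B1=T, B1=F, B2=F, B3=S, B4=F, B5=E, B6=F, B7=S, B8=F, B9=E, B10=T
input #6 (d=12, t=7): covers B1=T, B1=F, B2=T, B3=E, B4=T, B5=S, B8=F, B9=S, B10=F
input #7 (d=3, t=3): covers B1=T, B1=F, B2=F, B3=S, B4=T, B5=S, B8=F, B9=S, B10=F
union over all inputs: B1=T, B1=F, B2=T, B2=F, B3=S, B3=E, B4=T, B4=F, B5=S, B5=E, B6=T, B6=F, B7=S, B7=E, B8=T, B8=F, B9=S, B9=E, B10=T, B10=F (20 outcomes)
checked all size-1 subsets: none covers 20 outcomes (max 11/20)
checked all size-2 subsets: none covers 20 outcomes (max 17/20)
size 3: inputs {2, 4, 6} cover all 20 outcomes, and no lexicographically smaller subset of this size does
Answer: 3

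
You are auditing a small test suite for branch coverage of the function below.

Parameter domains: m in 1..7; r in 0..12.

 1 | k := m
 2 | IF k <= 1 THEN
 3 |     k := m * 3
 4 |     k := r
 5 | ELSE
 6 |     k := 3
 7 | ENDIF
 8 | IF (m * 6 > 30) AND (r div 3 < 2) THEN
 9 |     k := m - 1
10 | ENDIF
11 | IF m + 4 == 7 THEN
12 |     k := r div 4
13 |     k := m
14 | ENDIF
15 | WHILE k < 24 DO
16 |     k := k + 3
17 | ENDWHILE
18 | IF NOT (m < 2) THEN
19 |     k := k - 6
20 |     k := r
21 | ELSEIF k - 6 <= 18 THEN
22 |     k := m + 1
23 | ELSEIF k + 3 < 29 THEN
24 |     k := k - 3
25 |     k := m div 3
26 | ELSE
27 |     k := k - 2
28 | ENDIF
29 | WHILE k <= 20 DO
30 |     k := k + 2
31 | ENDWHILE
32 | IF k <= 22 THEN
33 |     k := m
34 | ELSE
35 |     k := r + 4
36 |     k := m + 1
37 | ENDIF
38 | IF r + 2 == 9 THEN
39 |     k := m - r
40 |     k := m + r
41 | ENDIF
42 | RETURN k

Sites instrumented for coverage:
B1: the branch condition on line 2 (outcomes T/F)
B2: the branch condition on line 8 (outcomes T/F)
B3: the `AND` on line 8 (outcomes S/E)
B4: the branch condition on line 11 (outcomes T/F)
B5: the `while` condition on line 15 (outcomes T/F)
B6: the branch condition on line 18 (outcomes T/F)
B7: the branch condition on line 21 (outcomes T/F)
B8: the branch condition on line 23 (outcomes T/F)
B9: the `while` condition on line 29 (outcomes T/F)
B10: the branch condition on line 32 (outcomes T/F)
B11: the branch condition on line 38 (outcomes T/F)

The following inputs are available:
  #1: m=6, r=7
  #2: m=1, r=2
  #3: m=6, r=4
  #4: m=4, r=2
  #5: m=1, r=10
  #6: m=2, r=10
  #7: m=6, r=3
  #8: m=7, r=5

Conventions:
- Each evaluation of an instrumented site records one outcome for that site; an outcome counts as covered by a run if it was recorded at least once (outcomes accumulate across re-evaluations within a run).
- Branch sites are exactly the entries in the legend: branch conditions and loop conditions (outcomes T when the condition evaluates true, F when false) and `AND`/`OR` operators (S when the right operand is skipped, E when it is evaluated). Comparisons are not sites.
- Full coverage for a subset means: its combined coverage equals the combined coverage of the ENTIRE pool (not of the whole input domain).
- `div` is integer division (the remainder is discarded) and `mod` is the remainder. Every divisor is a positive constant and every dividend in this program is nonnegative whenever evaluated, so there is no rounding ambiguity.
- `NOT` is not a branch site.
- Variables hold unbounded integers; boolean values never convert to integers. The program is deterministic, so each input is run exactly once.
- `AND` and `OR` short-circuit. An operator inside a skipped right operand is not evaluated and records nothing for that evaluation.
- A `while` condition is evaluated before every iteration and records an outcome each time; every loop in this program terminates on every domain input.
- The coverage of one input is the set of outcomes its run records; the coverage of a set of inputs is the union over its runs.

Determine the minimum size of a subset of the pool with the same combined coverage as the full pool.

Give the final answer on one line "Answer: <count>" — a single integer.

#1 (m=6, r=7) -> B1->F, B3->E, B2->F, B4->F, B5->T, B5->T, B5->T, B5->T, B5->T, B5->T, B5->T, B5->F, B6->T, B9->T, ...; covered: B1=F, B2=F, B3=E, B4=F, B5=T, B5=F, B6=T, B9=T, B9=F, B10=T, B11=T
#2 (m=1, r=2) -> B1->T, B3->S, B2->F, B4->F, B5->T, B5->T, B5->T, B5->T, B5->T, B5->T, B5->T, B5->T, B5->F, B6->F, ...; covered: B1=T, B2=F, B3=S, B4=F, B5=T, B5=F, B6=F, B7=F, B8=F, B9=F, B10=F, B11=F
#3 (m=6, r=4) -> B1->F, B3->E, B2->T, B4->F, B5->T, B5->T, B5->T, B5->T, B5->T, B5->T, B5->T, B5->F, B6->T, B9->T, ...; covered: B1=F, B2=T, B3=E, B4=F, B5=T, B5=F, B6=T, B9=T, B9=F, B10=T, B11=F
#4 (m=4, r=2) -> B1->F, B3->S, B2->F, B4->F, B5->T, B5->T, B5->T, B5->T, B5->T, B5->T, B5->T, B5->F, B6->T, B9->T, ...; covered: B1=F, B2=F, B3=S, B4=F, B5=T, B5=F, B6=T, B9=T, B9=F, B10=T, B11=F
#5 (m=1, r=10) -> B1->T, B3->S, B2->F, B4->F, B5->T, B5->T, B5->T, B5->T, B5->T, B5->F, B6->F, B7->F, B8->T, B9->T, ...; covered: B1=T, B2=F, B3=S, B4=F, B5=T, B5=F, B6=F, B7=F, B8=T, B9=T, B9=F, B10=T, B11=F
#6 (m=2, r=10) -> B1->F, B3->S, B2->F, B4->F, B5->T, B5->T, B5->T, B5->T, B5->T, B5->T, B5->T, B5->F, B6->T, B9->T, ...; covered: B1=F, B2=F, B3=S, B4=F, B5=T, B5=F, B6=T, B9=T, B9=F, B10=T, B11=F
#7 (m=6, r=3) -> B1->F, B3->E, B2->T, B4->F, B5->T, B5->T, B5->T, B5->T, B5->T, B5->T, B5->T, B5->F, B6->T, B9->T, ...; covered: B1=F, B2=T, B3=E, B4=F, B5=T, B5=F, B6=T, B9=T, B9=F, B10=T, B11=F
#8 (m=7, r=5) -> B1->F, B3->E, B2->T, B4->F, B5->T, B5->T, B5->T, B5->T, B5->T, B5->T, B5->F, B6->T, B9->T, B9->T, ...; covered: B1=F, B2=T, B3=E, B4=F, B5=T, B5=F, B6=T, B9=T, B9=F, B10=T, B11=F
union over all inputs: B1=T, B1=F, B2=T, B2=F, B3=S, B3=E, B4=F, B5=T, B5=F, B6=T, B6=F, B7=F, B8=T, B8=F, B9=T, B9=F, B10=T, B10=F, B11=T, B11=F (20 outcomes)
checked all size-1 subsets: none covers 20 outcomes (max 13/20)
checked all size-2 subsets: none covers 20 outcomes (max 18/20)
checked all size-3 subsets: none covers 20 outcomes (max 19/20)
at size 4, {1, 2, 3, 5} reaches all 20 outcomes; every lexicographically earlier size-4 subset fails

Answer: 4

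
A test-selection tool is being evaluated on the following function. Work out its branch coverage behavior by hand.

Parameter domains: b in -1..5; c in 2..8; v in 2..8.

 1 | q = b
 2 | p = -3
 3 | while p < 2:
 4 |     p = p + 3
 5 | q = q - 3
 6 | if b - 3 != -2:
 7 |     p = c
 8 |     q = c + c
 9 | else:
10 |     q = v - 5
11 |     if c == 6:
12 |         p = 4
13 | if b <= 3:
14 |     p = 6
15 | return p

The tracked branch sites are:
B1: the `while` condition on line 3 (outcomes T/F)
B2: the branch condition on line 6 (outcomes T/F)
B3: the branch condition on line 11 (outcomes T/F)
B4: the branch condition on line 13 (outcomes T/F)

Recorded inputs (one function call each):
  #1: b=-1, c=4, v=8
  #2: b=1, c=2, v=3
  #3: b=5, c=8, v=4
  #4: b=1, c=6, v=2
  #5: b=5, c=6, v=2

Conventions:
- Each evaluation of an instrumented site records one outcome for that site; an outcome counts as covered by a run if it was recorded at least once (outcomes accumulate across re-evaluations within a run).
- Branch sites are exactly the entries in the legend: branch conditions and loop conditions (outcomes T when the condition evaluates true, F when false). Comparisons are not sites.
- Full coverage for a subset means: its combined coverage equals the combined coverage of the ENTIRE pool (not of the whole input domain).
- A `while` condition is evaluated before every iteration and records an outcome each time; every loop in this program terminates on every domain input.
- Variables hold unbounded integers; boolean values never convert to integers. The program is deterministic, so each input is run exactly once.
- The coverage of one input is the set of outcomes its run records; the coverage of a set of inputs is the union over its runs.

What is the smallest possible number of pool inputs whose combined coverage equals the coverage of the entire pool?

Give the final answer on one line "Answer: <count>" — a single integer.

input #1 (b=-1, c=4, v=8): events B1->T, B1->T, B1->F, B2->T, B4->T; covers B1=T, B1=F, B2=T, B4=T
input #2 (b=1, c=2, v=3): events B1->T, B1->T, B1->F, B2->F, B3->F, B4->T; covers B1=T, B1=F, B2=F, B3=F, B4=T
input #3 (b=5, c=8, v=4): events B1->T, B1->T, B1->F, B2->T, B4->F; covers B1=T, B1=F, B2=T, B4=F
input #4 (b=1, c=6, v=2): events B1->T, B1->T, B1->F, B2->F, B3->T, B4->T; covers B1=T, B1=F, B2=F, B3=T, B4=T
input #5 (b=5, c=6, v=2): events B1->T, B1->T, B1->F, B2->T, B4->F; covers B1=T, B1=F, B2=T, B4=F
pool-wide coverage (8 outcomes): B1=T, B1=F, B2=T, B2=F, B3=T, B3=F, B4=T, B4=F
checked all size-1 subsets: none covers 8 outcomes (max 5/8)
checked all size-2 subsets: none covers 8 outcomes (max 7/8)
the canonical winner is {2, 3, 4}: size 3, full 8-outcome coverage, earliest index list among size-3 covers

Answer: 3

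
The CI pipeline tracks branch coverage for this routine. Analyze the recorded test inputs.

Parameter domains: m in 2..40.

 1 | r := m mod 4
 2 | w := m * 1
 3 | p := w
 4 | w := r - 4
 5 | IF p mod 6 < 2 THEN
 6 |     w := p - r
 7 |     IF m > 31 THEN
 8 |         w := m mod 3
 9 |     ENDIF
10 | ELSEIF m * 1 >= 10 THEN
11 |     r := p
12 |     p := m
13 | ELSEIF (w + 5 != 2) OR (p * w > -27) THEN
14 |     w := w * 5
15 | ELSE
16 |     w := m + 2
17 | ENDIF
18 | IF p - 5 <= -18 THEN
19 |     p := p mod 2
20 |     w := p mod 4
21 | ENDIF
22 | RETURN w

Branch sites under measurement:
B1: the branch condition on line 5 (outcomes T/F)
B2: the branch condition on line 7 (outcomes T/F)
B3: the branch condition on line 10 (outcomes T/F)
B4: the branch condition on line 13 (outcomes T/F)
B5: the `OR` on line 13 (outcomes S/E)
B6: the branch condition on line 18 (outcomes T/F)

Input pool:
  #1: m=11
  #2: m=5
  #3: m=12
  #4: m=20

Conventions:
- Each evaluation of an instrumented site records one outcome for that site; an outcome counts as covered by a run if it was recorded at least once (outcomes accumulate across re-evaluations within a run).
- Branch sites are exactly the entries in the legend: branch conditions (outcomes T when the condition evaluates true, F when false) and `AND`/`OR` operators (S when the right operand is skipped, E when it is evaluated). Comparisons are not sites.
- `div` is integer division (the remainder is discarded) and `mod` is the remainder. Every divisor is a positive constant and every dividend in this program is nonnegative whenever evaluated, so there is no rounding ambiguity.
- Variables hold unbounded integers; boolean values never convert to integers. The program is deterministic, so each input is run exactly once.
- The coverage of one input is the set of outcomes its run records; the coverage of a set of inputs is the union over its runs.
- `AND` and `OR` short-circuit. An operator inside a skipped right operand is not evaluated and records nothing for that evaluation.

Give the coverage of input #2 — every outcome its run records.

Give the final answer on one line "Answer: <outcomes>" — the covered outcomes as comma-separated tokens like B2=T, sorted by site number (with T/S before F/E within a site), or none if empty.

Simulating input #2 (m=5) step by step:
  B1->F, B3->F, B5->E, B4->T, B6->F
collecting distinct outcomes: B1=F, B3=F, B4=T, B5=E, B6=F

Answer: B1=F, B3=F, B4=T, B5=E, B6=F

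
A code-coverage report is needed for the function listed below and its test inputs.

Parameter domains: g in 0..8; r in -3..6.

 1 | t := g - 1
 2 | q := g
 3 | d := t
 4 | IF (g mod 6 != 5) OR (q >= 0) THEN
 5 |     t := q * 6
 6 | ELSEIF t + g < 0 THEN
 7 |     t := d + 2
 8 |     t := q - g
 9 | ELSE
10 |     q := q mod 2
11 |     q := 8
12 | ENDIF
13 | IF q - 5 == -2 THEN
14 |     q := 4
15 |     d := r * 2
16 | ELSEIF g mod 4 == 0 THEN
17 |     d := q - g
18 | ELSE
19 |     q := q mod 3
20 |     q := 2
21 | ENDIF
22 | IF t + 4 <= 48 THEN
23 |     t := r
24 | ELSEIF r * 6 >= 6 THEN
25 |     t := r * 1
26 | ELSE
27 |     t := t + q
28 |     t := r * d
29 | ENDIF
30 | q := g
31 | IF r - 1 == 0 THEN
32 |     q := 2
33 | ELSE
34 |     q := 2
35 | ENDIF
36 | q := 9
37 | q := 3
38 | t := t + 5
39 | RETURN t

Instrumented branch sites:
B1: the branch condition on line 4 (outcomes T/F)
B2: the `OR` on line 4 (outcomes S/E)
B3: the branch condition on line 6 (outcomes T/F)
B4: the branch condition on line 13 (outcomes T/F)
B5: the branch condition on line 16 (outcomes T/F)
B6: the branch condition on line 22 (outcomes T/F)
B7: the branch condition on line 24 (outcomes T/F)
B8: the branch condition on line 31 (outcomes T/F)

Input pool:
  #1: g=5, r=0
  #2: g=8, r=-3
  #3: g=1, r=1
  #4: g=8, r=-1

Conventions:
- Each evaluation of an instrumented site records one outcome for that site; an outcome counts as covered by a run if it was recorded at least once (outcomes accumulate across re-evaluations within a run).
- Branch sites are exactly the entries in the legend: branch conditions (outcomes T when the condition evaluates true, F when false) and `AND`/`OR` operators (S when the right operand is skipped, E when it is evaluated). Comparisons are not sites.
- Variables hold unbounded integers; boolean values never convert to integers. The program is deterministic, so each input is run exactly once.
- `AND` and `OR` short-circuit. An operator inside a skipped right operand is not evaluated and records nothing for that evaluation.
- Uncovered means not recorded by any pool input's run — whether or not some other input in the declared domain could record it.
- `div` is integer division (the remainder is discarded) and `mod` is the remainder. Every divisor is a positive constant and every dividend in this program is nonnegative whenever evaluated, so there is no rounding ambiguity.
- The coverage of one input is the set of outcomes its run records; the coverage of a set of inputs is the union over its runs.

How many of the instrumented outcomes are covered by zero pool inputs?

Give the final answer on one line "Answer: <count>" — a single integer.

input #1 (g=5, r=0): events B2->E, B1->T, B4->F, B5->F, B6->T, B8->F; covers B1=T, B2=E, B4=F, B5=F, B6=T, B8=F
input #2 (g=8, r=-3): events B2->S, B1->T, B4->F, B5->T, B6->F, B7->F, B8->F; covers B1=T, B2=S, B4=F, B5=T, B6=F, B7=F, B8=F
input #3 (g=1, r=1): events B2->S, B1->T, B4->F, B5->F, B6->T, B8->T; covers B1=T, B2=S, B4=F, B5=F, B6=T, B8=T
input #4 (g=8, r=-1): events B2->S, B1->T, B4->F, B5->T, B6->F, B7->F, B8->F; covers B1=T, B2=S, B4=F, B5=T, B6=F, B7=F, B8=F
union over the pool: B1=T, B2=S, B2=E, B4=F, B5=T, B5=F, B6=T, B6=F, B7=F, B8=T, B8=F
uncovered (5 of 16): B1=F, B3=T, B3=F, B4=T, B7=T

Answer: 5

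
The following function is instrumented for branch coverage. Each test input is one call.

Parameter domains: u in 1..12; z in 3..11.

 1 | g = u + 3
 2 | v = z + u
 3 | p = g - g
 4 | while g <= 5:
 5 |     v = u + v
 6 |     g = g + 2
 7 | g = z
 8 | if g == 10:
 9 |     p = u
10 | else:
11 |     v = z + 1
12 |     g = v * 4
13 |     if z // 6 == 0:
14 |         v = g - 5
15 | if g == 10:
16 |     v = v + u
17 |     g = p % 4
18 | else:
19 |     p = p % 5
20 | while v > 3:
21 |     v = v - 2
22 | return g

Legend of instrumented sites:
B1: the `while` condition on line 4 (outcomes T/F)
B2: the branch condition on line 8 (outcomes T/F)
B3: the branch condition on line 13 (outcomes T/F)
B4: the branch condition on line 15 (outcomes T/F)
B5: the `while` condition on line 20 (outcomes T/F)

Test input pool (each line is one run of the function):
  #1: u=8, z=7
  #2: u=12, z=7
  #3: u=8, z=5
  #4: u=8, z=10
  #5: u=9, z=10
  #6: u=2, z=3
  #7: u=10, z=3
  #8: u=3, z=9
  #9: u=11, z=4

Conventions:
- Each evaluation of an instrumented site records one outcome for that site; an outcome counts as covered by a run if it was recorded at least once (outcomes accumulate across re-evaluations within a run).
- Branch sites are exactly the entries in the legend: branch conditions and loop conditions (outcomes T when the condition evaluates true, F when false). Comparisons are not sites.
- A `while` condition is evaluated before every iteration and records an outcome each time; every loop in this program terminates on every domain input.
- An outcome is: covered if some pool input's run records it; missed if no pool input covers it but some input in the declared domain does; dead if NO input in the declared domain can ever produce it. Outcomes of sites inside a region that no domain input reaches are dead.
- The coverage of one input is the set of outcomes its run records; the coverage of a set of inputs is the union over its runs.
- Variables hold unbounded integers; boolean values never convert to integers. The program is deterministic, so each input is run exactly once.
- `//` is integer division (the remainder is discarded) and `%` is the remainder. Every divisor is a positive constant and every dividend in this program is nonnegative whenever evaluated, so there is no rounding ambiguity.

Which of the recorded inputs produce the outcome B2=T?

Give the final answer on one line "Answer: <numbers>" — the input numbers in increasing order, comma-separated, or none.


input #1 (u=8, z=7): does not record B2=T
input #2 (u=12, z=7): does not record B2=T
input #3 (u=8, z=5): does not record B2=T
input #4 (u=8, z=10): records B2=T
input #5 (u=9, z=10): records B2=T
input #6 (u=2, z=3): does not record B2=T
input #7 (u=10, z=3): does not record B2=T
input #8 (u=3, z=9): does not record B2=T
input #9 (u=11, z=4): does not record B2=T
Answer: 4, 5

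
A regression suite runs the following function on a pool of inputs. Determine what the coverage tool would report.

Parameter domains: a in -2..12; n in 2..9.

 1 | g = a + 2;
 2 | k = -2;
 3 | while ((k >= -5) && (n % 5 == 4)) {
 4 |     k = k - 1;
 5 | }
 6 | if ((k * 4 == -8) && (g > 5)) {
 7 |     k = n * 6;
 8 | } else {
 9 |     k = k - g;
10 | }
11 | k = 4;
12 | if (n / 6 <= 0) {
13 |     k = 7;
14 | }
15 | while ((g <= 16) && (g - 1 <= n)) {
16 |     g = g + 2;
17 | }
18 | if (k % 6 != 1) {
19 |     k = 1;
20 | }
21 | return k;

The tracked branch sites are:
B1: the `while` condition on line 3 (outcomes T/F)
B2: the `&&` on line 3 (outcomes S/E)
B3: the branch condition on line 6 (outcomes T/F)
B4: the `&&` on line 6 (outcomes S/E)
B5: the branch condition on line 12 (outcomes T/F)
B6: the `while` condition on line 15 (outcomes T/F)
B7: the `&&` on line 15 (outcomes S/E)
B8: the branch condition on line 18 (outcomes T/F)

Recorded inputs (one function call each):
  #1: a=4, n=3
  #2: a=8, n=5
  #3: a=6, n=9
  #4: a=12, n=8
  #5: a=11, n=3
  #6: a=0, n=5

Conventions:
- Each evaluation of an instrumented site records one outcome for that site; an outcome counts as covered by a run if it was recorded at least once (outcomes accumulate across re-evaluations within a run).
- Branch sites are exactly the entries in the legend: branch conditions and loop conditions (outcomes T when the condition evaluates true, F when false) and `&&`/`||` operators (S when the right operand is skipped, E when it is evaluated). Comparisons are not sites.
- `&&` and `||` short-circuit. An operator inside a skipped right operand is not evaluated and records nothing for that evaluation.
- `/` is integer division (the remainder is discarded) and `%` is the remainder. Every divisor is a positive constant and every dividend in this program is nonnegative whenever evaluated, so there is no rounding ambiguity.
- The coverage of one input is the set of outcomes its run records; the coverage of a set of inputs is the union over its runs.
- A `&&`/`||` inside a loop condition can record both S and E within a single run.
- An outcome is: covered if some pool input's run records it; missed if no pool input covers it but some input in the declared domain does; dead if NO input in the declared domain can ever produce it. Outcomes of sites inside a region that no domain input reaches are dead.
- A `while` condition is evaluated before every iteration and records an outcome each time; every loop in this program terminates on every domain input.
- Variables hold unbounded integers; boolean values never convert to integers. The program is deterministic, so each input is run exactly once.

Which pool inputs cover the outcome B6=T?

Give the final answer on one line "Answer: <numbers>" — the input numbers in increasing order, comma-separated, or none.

input #1 (a=4, n=3): does not record B6=T
input #2 (a=8, n=5): does not record B6=T
input #3 (a=6, n=9): records B6=T
input #4 (a=12, n=8): does not record B6=T
input #5 (a=11, n=3): does not record B6=T
input #6 (a=0, n=5): records B6=T

Answer: 3, 6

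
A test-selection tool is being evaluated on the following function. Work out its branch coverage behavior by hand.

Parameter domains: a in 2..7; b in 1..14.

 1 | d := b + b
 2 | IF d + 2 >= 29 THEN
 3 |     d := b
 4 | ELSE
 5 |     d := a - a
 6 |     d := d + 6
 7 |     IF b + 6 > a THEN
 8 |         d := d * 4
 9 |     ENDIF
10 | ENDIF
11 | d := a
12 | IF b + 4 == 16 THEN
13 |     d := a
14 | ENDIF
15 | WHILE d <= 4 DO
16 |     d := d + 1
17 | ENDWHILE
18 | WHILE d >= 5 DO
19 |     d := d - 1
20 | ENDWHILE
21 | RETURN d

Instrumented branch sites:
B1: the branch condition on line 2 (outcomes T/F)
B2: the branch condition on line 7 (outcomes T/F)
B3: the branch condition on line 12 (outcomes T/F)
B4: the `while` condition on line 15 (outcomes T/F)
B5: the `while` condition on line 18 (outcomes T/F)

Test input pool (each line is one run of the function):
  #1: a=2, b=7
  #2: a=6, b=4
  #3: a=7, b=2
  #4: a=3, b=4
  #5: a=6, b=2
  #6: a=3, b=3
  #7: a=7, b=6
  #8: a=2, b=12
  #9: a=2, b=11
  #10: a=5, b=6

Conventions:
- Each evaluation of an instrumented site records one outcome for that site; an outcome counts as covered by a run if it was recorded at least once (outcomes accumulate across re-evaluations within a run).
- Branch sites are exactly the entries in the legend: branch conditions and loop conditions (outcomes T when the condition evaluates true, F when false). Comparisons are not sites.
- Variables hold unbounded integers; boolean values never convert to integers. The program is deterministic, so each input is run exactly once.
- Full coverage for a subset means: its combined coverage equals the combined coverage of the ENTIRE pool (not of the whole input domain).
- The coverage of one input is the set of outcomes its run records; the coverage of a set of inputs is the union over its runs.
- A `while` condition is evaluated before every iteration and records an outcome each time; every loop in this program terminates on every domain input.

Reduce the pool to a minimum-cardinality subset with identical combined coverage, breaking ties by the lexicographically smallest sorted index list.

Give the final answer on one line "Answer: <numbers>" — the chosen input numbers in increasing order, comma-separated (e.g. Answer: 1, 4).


input #1, a=2, b=7: events B1->F, B2->T, B3->F, B4->T, B4->T, B4->T, B4->F, B5->T, B5->F; outcomes B1=F, B2=T, B3=F, B4=T, B4=F, B5=T, B5=F
input #2, a=6, b=4: events B1->F, B2->T, B3->F, B4->F, B5->T, B5->T, B5->F; outcomes B1=F, B2=T, B3=F, B4=F, B5=T, B5=F
input #3, a=7, b=2: events B1->F, B2->T, B3->F, B4->F, B5->T, B5->T, B5->T, B5->F; outcomes B1=F, B2=T, B3=F, B4=F, B5=T, B5=F
input #4, a=3, b=4: events B1->F, B2->T, B3->F, B4->T, B4->T, B4->F, B5->T, B5->F; outcomes B1=F, B2=T, B3=F, B4=T, B4=F, B5=T, B5=F
input #5, a=6, b=2: events B1->F, B2->T, B3->F, B4->F, B5->T, B5->T, B5->F; outcomes B1=F, B2=T, B3=F, B4=F, B5=T, B5=F
input #6, a=3, b=3: events B1->F, B2->T, B3->F, B4->T, B4->T, B4->F, B5->T, B5->F; outcomes B1=F, B2=T, B3=F, B4=T, B4=F, B5=T, B5=F
input #7, a=7, b=6: events B1->F, B2->T, B3->F, B4->F, B5->T, B5->T, B5->T, B5->F; outcomes B1=F, B2=T, B3=F, B4=F, B5=T, B5=F
input #8, a=2, b=12: events B1->F, B2->T, B3->T, B4->T, B4->T, B4->T, B4->F, B5->T, B5->F; outcomes B1=F, B2=T, B3=T, B4=T, B4=F, B5=T, B5=F
input #9, a=2, b=11: events B1->F, B2->T, B3->F, B4->T, B4->T, B4->T, B4->F, B5->T, B5->F; outcomes B1=F, B2=T, B3=F, B4=T, B4=F, B5=T, B5=F
input #10, a=5, b=6: events B1->F, B2->T, B3->F, B4->F, B5->T, B5->F; outcomes B1=F, B2=T, B3=F, B4=F, B5=T, B5=F
union over all inputs: B1=F, B2=T, B3=T, B3=F, B4=T, B4=F, B5=T, B5=F (8 outcomes)
size 1 is not enough: best union over all size-1 subsets is 7/8
at size 2, {1, 8} reaches all 8 outcomes; every lexicographically earlier size-2 subset fails
Answer: 1, 8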